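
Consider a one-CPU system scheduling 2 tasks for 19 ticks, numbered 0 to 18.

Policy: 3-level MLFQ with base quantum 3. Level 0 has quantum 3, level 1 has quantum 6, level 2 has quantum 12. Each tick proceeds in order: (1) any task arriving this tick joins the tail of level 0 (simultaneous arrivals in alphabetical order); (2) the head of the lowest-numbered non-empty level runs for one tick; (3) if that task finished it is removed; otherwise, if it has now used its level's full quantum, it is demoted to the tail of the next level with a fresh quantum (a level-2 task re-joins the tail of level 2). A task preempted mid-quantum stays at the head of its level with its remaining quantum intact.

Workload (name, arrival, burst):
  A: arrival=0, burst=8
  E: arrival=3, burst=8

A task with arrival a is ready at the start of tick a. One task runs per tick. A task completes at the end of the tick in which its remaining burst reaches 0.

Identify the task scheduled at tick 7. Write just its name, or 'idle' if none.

running at tick 7 = A

t=0: L0/L1/L2 = A/-/- → run A
t=1: L0/L1/L2 = A/-/- → run A
t=2: L0/L1/L2 = A/-/- → run A
t=3: L0/L1/L2 = E/A/- → run E
t=4: L0/L1/L2 = E/A/- → run E
t=5: L0/L1/L2 = E/A/- → run E
t=6: L0/L1/L2 = -/AE/- → run A
t=7: L0/L1/L2 = -/AE/- → run A
t=8: L0/L1/L2 = -/AE/- → run A
t=9: L0/L1/L2 = -/AE/- → run A
t=10: L0/L1/L2 = -/AE/- → run A
t=11: L0/L1/L2 = -/E/- → run E
t=12: L0/L1/L2 = -/E/- → run E
t=13: L0/L1/L2 = -/E/- → run E
t=14: L0/L1/L2 = -/E/- → run E
t=15: L0/L1/L2 = -/E/- → run E
t=16: (idle)
t=17: (idle)
t=18: (idle)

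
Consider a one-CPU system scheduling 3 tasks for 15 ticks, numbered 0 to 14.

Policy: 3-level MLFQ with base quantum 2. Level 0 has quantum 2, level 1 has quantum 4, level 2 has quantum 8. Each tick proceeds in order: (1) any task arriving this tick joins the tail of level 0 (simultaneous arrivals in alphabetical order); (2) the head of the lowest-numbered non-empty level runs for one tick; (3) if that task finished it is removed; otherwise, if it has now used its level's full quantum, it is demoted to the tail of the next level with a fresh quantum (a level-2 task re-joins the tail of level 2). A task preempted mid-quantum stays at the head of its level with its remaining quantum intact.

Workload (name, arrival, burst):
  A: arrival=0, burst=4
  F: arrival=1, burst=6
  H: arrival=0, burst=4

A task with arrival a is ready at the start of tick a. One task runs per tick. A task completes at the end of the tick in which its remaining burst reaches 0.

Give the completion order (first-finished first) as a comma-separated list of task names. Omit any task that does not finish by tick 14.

t=0: L0/L1/L2 = AH/-/- → run A
t=1: L0/L1/L2 = AHF/-/- → run A
t=2: L0/L1/L2 = HF/A/- → run H
t=3: L0/L1/L2 = HF/A/- → run H
t=4: L0/L1/L2 = F/AH/- → run F
t=5: L0/L1/L2 = F/AH/- → run F
t=6: L0/L1/L2 = -/AHF/- → run A
t=7: L0/L1/L2 = -/AHF/- → run A
t=8: L0/L1/L2 = -/HF/- → run H
t=9: L0/L1/L2 = -/HF/- → run H
t=10: L0/L1/L2 = -/F/- → run F
t=11: L0/L1/L2 = -/F/- → run F
t=12: L0/L1/L2 = -/F/- → run F
t=13: L0/L1/L2 = -/F/- → run F
t=14: (idle)

completion order = A, H, F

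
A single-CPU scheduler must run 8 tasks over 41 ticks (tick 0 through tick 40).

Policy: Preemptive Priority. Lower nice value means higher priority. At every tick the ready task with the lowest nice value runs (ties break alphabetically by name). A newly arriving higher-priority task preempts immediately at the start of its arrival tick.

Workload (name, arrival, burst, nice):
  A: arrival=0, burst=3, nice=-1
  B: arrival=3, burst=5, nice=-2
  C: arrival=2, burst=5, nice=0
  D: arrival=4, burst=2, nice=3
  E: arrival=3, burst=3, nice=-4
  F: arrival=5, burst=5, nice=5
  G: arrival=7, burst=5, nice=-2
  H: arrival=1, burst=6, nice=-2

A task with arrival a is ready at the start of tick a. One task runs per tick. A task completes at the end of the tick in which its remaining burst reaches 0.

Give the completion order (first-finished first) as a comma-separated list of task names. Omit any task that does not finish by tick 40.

completion order = E, B, G, H, A, C, D, F

t=0: ready={A} → run A
t=1: ready={A,H} → run H
t=2: ready={A,C,H} → run H
t=3: ready={A,B,C,E,H} → run E
t=4: ready={A,B,C,D,E,H} → run E
t=5: ready={A,B,C,D,E,F,H} → run E
t=6: ready={A,B,C,D,F,H} → run B
t=7: ready={A,B,C,D,F,G,H} → run B
t=8: ready={A,B,C,D,F,G,H} → run B
t=9: ready={A,B,C,D,F,G,H} → run B
t=10: ready={A,B,C,D,F,G,H} → run B
t=11: ready={A,C,D,F,G,H} → run G
t=12: ready={A,C,D,F,G,H} → run G
t=13: ready={A,C,D,F,G,H} → run G
t=14: ready={A,C,D,F,G,H} → run G
t=15: ready={A,C,D,F,G,H} → run G
t=16: ready={A,C,D,F,H} → run H
t=17: ready={A,C,D,F,H} → run H
t=18: ready={A,C,D,F,H} → run H
t=19: ready={A,C,D,F,H} → run H
t=20: ready={A,C,D,F} → run A
t=21: ready={A,C,D,F} → run A
t=22: ready={C,D,F} → run C
t=23: ready={C,D,F} → run C
t=24: ready={C,D,F} → run C
t=25: ready={C,D,F} → run C
t=26: ready={C,D,F} → run C
t=27: ready={D,F} → run D
t=28: ready={D,F} → run D
t=29: ready={F} → run F
t=30: ready={F} → run F
t=31: ready={F} → run F
t=32: ready={F} → run F
t=33: ready={F} → run F
t=34: (idle)
t=35: (idle)
t=36: (idle)
t=37: (idle)
t=38: (idle)
t=39: (idle)
t=40: (idle)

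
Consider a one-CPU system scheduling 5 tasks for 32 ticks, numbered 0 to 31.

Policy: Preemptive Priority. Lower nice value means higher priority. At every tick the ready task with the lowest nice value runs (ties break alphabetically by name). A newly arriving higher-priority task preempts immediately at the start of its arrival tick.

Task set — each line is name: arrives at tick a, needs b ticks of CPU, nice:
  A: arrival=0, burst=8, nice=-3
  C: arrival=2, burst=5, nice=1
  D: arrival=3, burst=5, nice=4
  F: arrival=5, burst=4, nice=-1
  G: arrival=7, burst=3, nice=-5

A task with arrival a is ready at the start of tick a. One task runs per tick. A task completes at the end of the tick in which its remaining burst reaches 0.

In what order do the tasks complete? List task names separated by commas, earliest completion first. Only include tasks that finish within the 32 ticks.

t=0: ready={A} → run A
t=1: ready={A} → run A
t=2: ready={A,C} → run A
t=3: ready={A,C,D} → run A
t=4: ready={A,C,D} → run A
t=5: ready={A,C,D,F} → run A
t=6: ready={A,C,D,F} → run A
t=7: ready={A,C,D,F,G} → run G
t=8: ready={A,C,D,F,G} → run G
t=9: ready={A,C,D,F,G} → run G
t=10: ready={A,C,D,F} → run A
t=11: ready={C,D,F} → run F
t=12: ready={C,D,F} → run F
t=13: ready={C,D,F} → run F
t=14: ready={C,D,F} → run F
t=15: ready={C,D} → run C
t=16: ready={C,D} → run C
t=17: ready={C,D} → run C
t=18: ready={C,D} → run C
t=19: ready={C,D} → run C
t=20: ready={D} → run D
t=21: ready={D} → run D
t=22: ready={D} → run D
t=23: ready={D} → run D
t=24: ready={D} → run D
t=25: (idle)
t=26: (idle)
t=27: (idle)
t=28: (idle)
t=29: (idle)
t=30: (idle)
t=31: (idle)

completion order = G, A, F, C, D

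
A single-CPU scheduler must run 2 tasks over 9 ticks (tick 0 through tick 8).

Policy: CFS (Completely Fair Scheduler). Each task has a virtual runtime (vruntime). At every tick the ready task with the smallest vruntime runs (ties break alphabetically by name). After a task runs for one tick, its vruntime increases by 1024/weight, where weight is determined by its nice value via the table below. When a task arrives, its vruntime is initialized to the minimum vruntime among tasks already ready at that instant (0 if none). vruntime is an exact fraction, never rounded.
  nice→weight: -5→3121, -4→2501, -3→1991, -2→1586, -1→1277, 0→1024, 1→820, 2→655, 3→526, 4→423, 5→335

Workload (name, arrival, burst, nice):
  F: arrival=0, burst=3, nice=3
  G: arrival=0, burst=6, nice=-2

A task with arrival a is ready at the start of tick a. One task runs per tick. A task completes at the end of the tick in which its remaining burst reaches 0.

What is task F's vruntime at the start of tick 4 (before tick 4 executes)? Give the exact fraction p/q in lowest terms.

vruntime(F, start of tick 4) = 512/263

t=0: vr[F=0 G=0] → run F
t=1: vr[F=512/263 G=0] → run G
t=2: vr[F=512/263 G=512/793] → run G
t=3: vr[F=512/263 G=1024/793] → run G
t=4: vr[F=512/263 G=1536/793] → run G
t=5: vr[F=512/263 G=2048/793] → run F
t=6: vr[F=1024/263 G=2048/793] → run G
t=7: vr[F=1024/263 G=2560/793] → run G
t=8: vr[F=1024/263] → run F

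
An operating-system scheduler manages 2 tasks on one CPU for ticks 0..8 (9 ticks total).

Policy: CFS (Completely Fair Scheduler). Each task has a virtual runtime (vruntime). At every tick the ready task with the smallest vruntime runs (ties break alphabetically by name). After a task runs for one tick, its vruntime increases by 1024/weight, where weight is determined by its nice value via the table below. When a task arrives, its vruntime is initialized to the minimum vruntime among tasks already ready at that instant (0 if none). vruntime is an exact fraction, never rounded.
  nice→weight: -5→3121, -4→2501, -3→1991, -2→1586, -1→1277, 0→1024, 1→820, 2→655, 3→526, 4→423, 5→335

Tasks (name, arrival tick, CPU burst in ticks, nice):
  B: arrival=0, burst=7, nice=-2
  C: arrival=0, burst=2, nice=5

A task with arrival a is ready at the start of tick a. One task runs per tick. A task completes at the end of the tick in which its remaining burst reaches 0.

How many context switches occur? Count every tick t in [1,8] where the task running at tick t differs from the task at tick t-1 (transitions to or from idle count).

context switches = 4

t=0: vr[B=0 C=0] → run B
t=1: vr[B=512/793 C=0] → run C
t=2: vr[B=512/793 C=1024/335] → run B
t=3: vr[B=1024/793 C=1024/335] → run B
t=4: vr[B=1536/793 C=1024/335] → run B
t=5: vr[B=2048/793 C=1024/335] → run B
t=6: vr[B=2560/793 C=1024/335] → run C
t=7: vr[B=2560/793] → run B
t=8: vr[B=3072/793] → run B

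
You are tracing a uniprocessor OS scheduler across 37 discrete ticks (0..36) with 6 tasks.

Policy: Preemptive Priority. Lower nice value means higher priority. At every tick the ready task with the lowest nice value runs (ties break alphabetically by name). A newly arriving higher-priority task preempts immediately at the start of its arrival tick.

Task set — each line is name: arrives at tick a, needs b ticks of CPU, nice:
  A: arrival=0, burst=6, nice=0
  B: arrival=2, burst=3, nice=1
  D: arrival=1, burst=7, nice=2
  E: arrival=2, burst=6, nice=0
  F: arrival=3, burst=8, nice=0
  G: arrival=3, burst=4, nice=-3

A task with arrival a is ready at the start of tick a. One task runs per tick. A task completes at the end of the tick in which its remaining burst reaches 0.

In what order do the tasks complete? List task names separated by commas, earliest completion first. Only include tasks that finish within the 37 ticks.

completion order = G, A, E, F, B, D

t=0: ready={A} → run A
t=1: ready={A,D} → run A
t=2: ready={A,B,D,E} → run A
t=3: ready={A,B,D,E,F,G} → run G
t=4: ready={A,B,D,E,F,G} → run G
t=5: ready={A,B,D,E,F,G} → run G
t=6: ready={A,B,D,E,F,G} → run G
t=7: ready={A,B,D,E,F} → run A
t=8: ready={A,B,D,E,F} → run A
t=9: ready={A,B,D,E,F} → run A
t=10: ready={B,D,E,F} → run E
t=11: ready={B,D,E,F} → run E
t=12: ready={B,D,E,F} → run E
t=13: ready={B,D,E,F} → run E
t=14: ready={B,D,E,F} → run E
t=15: ready={B,D,E,F} → run E
t=16: ready={B,D,F} → run F
t=17: ready={B,D,F} → run F
t=18: ready={B,D,F} → run F
t=19: ready={B,D,F} → run F
t=20: ready={B,D,F} → run F
t=21: ready={B,D,F} → run F
t=22: ready={B,D,F} → run F
t=23: ready={B,D,F} → run F
t=24: ready={B,D} → run B
t=25: ready={B,D} → run B
t=26: ready={B,D} → run B
t=27: ready={D} → run D
t=28: ready={D} → run D
t=29: ready={D} → run D
t=30: ready={D} → run D
t=31: ready={D} → run D
t=32: ready={D} → run D
t=33: ready={D} → run D
t=34: (idle)
t=35: (idle)
t=36: (idle)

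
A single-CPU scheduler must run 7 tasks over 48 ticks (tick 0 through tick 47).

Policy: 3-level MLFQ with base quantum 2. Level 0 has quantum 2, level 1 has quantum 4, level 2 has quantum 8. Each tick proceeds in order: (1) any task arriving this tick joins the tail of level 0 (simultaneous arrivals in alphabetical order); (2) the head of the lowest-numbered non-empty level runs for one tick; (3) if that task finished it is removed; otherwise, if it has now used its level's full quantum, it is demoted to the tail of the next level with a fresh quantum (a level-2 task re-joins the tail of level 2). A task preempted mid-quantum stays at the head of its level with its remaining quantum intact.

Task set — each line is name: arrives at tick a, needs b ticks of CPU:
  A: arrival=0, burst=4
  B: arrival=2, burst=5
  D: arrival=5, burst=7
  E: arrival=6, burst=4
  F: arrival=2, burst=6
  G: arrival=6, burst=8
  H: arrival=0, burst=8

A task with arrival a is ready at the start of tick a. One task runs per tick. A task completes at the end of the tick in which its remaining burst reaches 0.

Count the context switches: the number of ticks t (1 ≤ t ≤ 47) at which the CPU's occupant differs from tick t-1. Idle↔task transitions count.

context switches = 17

t=0: L0/L1/L2 = AH/-/- → run A
t=1: L0/L1/L2 = AH/-/- → run A
t=2: L0/L1/L2 = HBF/A/- → run H
t=3: L0/L1/L2 = HBF/A/- → run H
t=4: L0/L1/L2 = BF/AH/- → run B
t=5: L0/L1/L2 = BFD/AH/- → run B
t=6: L0/L1/L2 = FDEG/AHB/- → run F
t=7: L0/L1/L2 = FDEG/AHB/- → run F
t=8: L0/L1/L2 = DEG/AHBF/- → run D
t=9: L0/L1/L2 = DEG/AHBF/- → run D
t=10: L0/L1/L2 = EG/AHBFD/- → run E
t=11: L0/L1/L2 = EG/AHBFD/- → run E
t=12: L0/L1/L2 = G/AHBFDE/- → run G
t=13: L0/L1/L2 = G/AHBFDE/- → run G
t=14: L0/L1/L2 = -/AHBFDEG/- → run A
t=15: L0/L1/L2 = -/AHBFDEG/- → run A
t=16: L0/L1/L2 = -/HBFDEG/- → run H
t=17: L0/L1/L2 = -/HBFDEG/- → run H
t=18: L0/L1/L2 = -/HBFDEG/- → run H
t=19: L0/L1/L2 = -/HBFDEG/- → run H
t=20: L0/L1/L2 = -/BFDEG/H → run B
t=21: L0/L1/L2 = -/BFDEG/H → run B
t=22: L0/L1/L2 = -/BFDEG/H → run B
t=23: L0/L1/L2 = -/FDEG/H → run F
t=24: L0/L1/L2 = -/FDEG/H → run F
t=25: L0/L1/L2 = -/FDEG/H → run F
t=26: L0/L1/L2 = -/FDEG/H → run F
t=27: L0/L1/L2 = -/DEG/H → run D
t=28: L0/L1/L2 = -/DEG/H → run D
t=29: L0/L1/L2 = -/DEG/H → run D
t=30: L0/L1/L2 = -/DEG/H → run D
t=31: L0/L1/L2 = -/EG/HD → run E
t=32: L0/L1/L2 = -/EG/HD → run E
t=33: L0/L1/L2 = -/G/HD → run G
t=34: L0/L1/L2 = -/G/HD → run G
t=35: L0/L1/L2 = -/G/HD → run G
t=36: L0/L1/L2 = -/G/HD → run G
t=37: L0/L1/L2 = -/-/HDG → run H
t=38: L0/L1/L2 = -/-/HDG → run H
t=39: L0/L1/L2 = -/-/DG → run D
t=40: L0/L1/L2 = -/-/G → run G
t=41: L0/L1/L2 = -/-/G → run G
t=42: (idle)
t=43: (idle)
t=44: (idle)
t=45: (idle)
t=46: (idle)
t=47: (idle)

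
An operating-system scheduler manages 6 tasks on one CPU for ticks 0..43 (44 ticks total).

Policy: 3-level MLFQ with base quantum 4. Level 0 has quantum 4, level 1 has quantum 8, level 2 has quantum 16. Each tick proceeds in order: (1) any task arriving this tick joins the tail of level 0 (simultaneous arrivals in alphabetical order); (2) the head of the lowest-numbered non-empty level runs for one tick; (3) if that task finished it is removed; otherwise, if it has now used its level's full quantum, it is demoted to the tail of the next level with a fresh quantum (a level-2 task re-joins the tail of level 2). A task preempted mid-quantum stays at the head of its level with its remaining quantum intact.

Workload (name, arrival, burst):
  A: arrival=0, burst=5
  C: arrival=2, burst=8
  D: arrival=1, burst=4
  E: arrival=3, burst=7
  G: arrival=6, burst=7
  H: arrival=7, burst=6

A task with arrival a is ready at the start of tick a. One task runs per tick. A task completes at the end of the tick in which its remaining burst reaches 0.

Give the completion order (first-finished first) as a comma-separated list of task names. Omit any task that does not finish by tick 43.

completion order = D, A, C, E, G, H

t=0: L0/L1/L2 = A/-/- → run A
t=1: L0/L1/L2 = AD/-/- → run A
t=2: L0/L1/L2 = ADC/-/- → run A
t=3: L0/L1/L2 = ADCE/-/- → run A
t=4: L0/L1/L2 = DCE/A/- → run D
t=5: L0/L1/L2 = DCE/A/- → run D
t=6: L0/L1/L2 = DCEG/A/- → run D
t=7: L0/L1/L2 = DCEGH/A/- → run D
t=8: L0/L1/L2 = CEGH/A/- → run C
t=9: L0/L1/L2 = CEGH/A/- → run C
t=10: L0/L1/L2 = CEGH/A/- → run C
t=11: L0/L1/L2 = CEGH/A/- → run C
t=12: L0/L1/L2 = EGH/AC/- → run E
t=13: L0/L1/L2 = EGH/AC/- → run E
t=14: L0/L1/L2 = EGH/AC/- → run E
t=15: L0/L1/L2 = EGH/AC/- → run E
t=16: L0/L1/L2 = GH/ACE/- → run G
t=17: L0/L1/L2 = GH/ACE/- → run G
t=18: L0/L1/L2 = GH/ACE/- → run G
t=19: L0/L1/L2 = GH/ACE/- → run G
t=20: L0/L1/L2 = H/ACEG/- → run H
t=21: L0/L1/L2 = H/ACEG/- → run H
t=22: L0/L1/L2 = H/ACEG/- → run H
t=23: L0/L1/L2 = H/ACEG/- → run H
t=24: L0/L1/L2 = -/ACEGH/- → run A
t=25: L0/L1/L2 = -/CEGH/- → run C
t=26: L0/L1/L2 = -/CEGH/- → run C
t=27: L0/L1/L2 = -/CEGH/- → run C
t=28: L0/L1/L2 = -/CEGH/- → run C
t=29: L0/L1/L2 = -/EGH/- → run E
t=30: L0/L1/L2 = -/EGH/- → run E
t=31: L0/L1/L2 = -/EGH/- → run E
t=32: L0/L1/L2 = -/GH/- → run G
t=33: L0/L1/L2 = -/GH/- → run G
t=34: L0/L1/L2 = -/GH/- → run G
t=35: L0/L1/L2 = -/H/- → run H
t=36: L0/L1/L2 = -/H/- → run H
t=37: (idle)
t=38: (idle)
t=39: (idle)
t=40: (idle)
t=41: (idle)
t=42: (idle)
t=43: (idle)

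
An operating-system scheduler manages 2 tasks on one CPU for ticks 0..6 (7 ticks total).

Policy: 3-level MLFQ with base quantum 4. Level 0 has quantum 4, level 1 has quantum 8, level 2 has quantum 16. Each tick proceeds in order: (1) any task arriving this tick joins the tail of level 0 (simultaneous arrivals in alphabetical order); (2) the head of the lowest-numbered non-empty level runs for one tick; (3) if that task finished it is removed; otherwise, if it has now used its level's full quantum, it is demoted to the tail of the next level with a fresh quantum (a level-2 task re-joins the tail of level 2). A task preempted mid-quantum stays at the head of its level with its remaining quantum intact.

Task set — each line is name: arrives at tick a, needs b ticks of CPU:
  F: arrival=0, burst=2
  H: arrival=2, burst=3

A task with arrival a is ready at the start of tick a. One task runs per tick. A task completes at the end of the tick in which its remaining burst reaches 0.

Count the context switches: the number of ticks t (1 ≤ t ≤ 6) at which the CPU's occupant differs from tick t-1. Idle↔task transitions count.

context switches = 2

t=0: L0/L1/L2 = F/-/- → run F
t=1: L0/L1/L2 = F/-/- → run F
t=2: L0/L1/L2 = H/-/- → run H
t=3: L0/L1/L2 = H/-/- → run H
t=4: L0/L1/L2 = H/-/- → run H
t=5: (idle)
t=6: (idle)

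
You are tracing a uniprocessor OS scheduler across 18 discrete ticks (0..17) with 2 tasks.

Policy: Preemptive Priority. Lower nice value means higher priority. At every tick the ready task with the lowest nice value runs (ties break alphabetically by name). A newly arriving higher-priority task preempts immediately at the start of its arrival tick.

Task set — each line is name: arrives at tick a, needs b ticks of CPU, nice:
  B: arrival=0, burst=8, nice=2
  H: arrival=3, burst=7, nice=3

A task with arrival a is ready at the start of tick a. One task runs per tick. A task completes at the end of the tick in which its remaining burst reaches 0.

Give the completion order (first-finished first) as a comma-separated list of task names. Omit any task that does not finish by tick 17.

completion order = B, H

t=0: ready={B} → run B
t=1: ready={B} → run B
t=2: ready={B} → run B
t=3: ready={B,H} → run B
t=4: ready={B,H} → run B
t=5: ready={B,H} → run B
t=6: ready={B,H} → run B
t=7: ready={B,H} → run B
t=8: ready={H} → run H
t=9: ready={H} → run H
t=10: ready={H} → run H
t=11: ready={H} → run H
t=12: ready={H} → run H
t=13: ready={H} → run H
t=14: ready={H} → run H
t=15: (idle)
t=16: (idle)
t=17: (idle)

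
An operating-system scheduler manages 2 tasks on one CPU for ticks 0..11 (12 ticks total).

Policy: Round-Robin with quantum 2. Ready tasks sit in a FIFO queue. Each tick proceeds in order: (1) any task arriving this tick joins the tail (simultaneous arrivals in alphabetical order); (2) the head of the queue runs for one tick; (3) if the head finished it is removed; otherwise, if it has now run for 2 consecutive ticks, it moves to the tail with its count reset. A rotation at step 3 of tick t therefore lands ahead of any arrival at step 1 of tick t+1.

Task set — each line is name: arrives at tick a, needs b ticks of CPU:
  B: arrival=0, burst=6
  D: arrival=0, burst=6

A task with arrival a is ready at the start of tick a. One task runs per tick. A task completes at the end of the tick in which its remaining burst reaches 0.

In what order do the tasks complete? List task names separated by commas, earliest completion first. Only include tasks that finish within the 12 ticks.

t=0: queue=[B,D] q_used=0 → run B
t=1: queue=[B,D] q_used=1 → run B
t=2: queue=[D,B] q_used=0 → run D
t=3: queue=[D,B] q_used=1 → run D
t=4: queue=[B,D] q_used=0 → run B
t=5: queue=[B,D] q_used=1 → run B
t=6: queue=[D,B] q_used=0 → run D
t=7: queue=[D,B] q_used=1 → run D
t=8: queue=[B,D] q_used=0 → run B
t=9: queue=[B,D] q_used=1 → run B
t=10: queue=[D] q_used=0 → run D
t=11: queue=[D] q_used=1 → run D

completion order = B, D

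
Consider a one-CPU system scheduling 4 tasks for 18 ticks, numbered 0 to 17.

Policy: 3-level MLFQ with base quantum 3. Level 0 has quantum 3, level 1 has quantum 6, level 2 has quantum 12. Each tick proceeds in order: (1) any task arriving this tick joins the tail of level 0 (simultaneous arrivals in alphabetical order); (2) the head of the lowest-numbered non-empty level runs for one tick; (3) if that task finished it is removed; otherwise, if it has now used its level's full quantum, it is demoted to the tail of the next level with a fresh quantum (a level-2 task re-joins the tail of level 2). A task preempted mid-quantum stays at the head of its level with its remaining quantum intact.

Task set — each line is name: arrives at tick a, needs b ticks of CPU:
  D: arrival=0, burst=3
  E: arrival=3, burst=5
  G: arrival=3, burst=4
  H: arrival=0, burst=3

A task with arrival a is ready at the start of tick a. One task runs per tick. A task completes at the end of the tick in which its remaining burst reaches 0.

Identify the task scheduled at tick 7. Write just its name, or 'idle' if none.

running at tick 7 = E

t=0: L0/L1/L2 = DH/-/- → run D
t=1: L0/L1/L2 = DH/-/- → run D
t=2: L0/L1/L2 = DH/-/- → run D
t=3: L0/L1/L2 = HEG/-/- → run H
t=4: L0/L1/L2 = HEG/-/- → run H
t=5: L0/L1/L2 = HEG/-/- → run H
t=6: L0/L1/L2 = EG/-/- → run E
t=7: L0/L1/L2 = EG/-/- → run E
t=8: L0/L1/L2 = EG/-/- → run E
t=9: L0/L1/L2 = G/E/- → run G
t=10: L0/L1/L2 = G/E/- → run G
t=11: L0/L1/L2 = G/E/- → run G
t=12: L0/L1/L2 = -/EG/- → run E
t=13: L0/L1/L2 = -/EG/- → run E
t=14: L0/L1/L2 = -/G/- → run G
t=15: (idle)
t=16: (idle)
t=17: (idle)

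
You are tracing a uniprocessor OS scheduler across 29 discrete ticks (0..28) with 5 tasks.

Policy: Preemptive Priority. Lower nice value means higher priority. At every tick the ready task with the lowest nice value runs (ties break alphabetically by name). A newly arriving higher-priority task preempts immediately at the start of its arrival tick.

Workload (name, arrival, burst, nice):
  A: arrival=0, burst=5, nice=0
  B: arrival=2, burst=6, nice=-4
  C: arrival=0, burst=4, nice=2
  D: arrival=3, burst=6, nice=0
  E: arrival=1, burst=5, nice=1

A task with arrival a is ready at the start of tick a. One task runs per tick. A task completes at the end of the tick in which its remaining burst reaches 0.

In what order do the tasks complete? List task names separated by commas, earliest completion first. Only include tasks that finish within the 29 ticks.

completion order = B, A, D, E, C

t=0: ready={A,C} → run A
t=1: ready={A,C,E} → run A
t=2: ready={A,B,C,E} → run B
t=3: ready={A,B,C,D,E} → run B
t=4: ready={A,B,C,D,E} → run B
t=5: ready={A,B,C,D,E} → run B
t=6: ready={A,B,C,D,E} → run B
t=7: ready={A,B,C,D,E} → run B
t=8: ready={A,C,D,E} → run A
t=9: ready={A,C,D,E} → run A
t=10: ready={A,C,D,E} → run A
t=11: ready={C,D,E} → run D
t=12: ready={C,D,E} → run D
t=13: ready={C,D,E} → run D
t=14: ready={C,D,E} → run D
t=15: ready={C,D,E} → run D
t=16: ready={C,D,E} → run D
t=17: ready={C,E} → run E
t=18: ready={C,E} → run E
t=19: ready={C,E} → run E
t=20: ready={C,E} → run E
t=21: ready={C,E} → run E
t=22: ready={C} → run C
t=23: ready={C} → run C
t=24: ready={C} → run C
t=25: ready={C} → run C
t=26: (idle)
t=27: (idle)
t=28: (idle)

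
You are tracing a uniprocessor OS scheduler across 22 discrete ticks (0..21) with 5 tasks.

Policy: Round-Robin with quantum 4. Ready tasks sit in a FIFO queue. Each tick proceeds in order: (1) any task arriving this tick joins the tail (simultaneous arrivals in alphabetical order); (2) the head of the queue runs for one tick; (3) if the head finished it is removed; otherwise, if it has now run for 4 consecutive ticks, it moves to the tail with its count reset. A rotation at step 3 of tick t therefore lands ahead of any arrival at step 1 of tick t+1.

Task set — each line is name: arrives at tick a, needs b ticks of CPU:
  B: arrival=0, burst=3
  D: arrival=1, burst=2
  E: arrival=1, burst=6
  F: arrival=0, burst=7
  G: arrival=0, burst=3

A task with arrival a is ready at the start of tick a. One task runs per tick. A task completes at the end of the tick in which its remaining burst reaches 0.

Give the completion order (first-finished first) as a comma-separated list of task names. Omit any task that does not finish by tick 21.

t=0: queue=[B,F,G] q_used=0 → run B
t=1: queue=[B,F,G,D,E] q_used=1 → run B
t=2: queue=[B,F,G,D,E] q_used=2 → run B
t=3: queue=[F,G,D,E] q_used=0 → run F
t=4: queue=[F,G,D,E] q_used=1 → run F
t=5: queue=[F,G,D,E] q_used=2 → run F
t=6: queue=[F,G,D,E] q_used=3 → run F
t=7: queue=[G,D,E,F] q_used=0 → run G
t=8: queue=[G,D,E,F] q_used=1 → run G
t=9: queue=[G,D,E,F] q_used=2 → run G
t=10: queue=[D,E,F] q_used=0 → run D
t=11: queue=[D,E,F] q_used=1 → run D
t=12: queue=[E,F] q_used=0 → run E
t=13: queue=[E,F] q_used=1 → run E
t=14: queue=[E,F] q_used=2 → run E
t=15: queue=[E,F] q_used=3 → run E
t=16: queue=[F,E] q_used=0 → run F
t=17: queue=[F,E] q_used=1 → run F
t=18: queue=[F,E] q_used=2 → run F
t=19: queue=[E] q_used=0 → run E
t=20: queue=[E] q_used=1 → run E
t=21: (idle)

completion order = B, G, D, F, E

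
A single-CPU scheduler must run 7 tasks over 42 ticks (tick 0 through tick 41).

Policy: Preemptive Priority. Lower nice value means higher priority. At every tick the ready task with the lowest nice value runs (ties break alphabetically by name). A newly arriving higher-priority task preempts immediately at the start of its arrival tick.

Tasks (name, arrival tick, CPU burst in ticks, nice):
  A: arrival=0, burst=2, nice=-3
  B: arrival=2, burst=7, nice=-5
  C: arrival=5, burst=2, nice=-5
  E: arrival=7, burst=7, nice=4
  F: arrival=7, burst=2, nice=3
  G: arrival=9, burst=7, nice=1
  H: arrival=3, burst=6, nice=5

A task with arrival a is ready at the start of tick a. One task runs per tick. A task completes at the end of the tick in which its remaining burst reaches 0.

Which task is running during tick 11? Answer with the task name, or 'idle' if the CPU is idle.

running at tick 11 = G

t=0: ready={A} → run A
t=1: ready={A} → run A
t=2: ready={B} → run B
t=3: ready={B,H} → run B
t=4: ready={B,H} → run B
t=5: ready={B,C,H} → run B
t=6: ready={B,C,H} → run B
t=7: ready={B,C,E,F,H} → run B
t=8: ready={B,C,E,F,H} → run B
t=9: ready={C,E,F,G,H} → run C
t=10: ready={C,E,F,G,H} → run C
t=11: ready={E,F,G,H} → run G
t=12: ready={E,F,G,H} → run G
t=13: ready={E,F,G,H} → run G
t=14: ready={E,F,G,H} → run G
t=15: ready={E,F,G,H} → run G
t=16: ready={E,F,G,H} → run G
t=17: ready={E,F,G,H} → run G
t=18: ready={E,F,H} → run F
t=19: ready={E,F,H} → run F
t=20: ready={E,H} → run E
t=21: ready={E,H} → run E
t=22: ready={E,H} → run E
t=23: ready={E,H} → run E
t=24: ready={E,H} → run E
t=25: ready={E,H} → run E
t=26: ready={E,H} → run E
t=27: ready={H} → run H
t=28: ready={H} → run H
t=29: ready={H} → run H
t=30: ready={H} → run H
t=31: ready={H} → run H
t=32: ready={H} → run H
t=33: (idle)
t=34: (idle)
t=35: (idle)
t=36: (idle)
t=37: (idle)
t=38: (idle)
t=39: (idle)
t=40: (idle)
t=41: (idle)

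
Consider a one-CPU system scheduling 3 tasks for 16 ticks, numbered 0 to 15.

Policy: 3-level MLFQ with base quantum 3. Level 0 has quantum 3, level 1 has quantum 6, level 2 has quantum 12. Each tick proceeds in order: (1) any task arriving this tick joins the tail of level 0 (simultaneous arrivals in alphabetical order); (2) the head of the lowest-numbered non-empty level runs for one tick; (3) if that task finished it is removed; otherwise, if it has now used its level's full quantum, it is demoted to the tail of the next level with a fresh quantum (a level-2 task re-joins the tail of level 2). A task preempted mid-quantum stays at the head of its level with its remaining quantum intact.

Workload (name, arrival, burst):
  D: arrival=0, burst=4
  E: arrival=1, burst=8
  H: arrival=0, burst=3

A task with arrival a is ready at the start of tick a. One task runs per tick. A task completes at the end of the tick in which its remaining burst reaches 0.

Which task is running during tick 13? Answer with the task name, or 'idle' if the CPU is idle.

t=0: L0/L1/L2 = DH/-/- → run D
t=1: L0/L1/L2 = DHE/-/- → run D
t=2: L0/L1/L2 = DHE/-/- → run D
t=3: L0/L1/L2 = HE/D/- → run H
t=4: L0/L1/L2 = HE/D/- → run H
t=5: L0/L1/L2 = HE/D/- → run H
t=6: L0/L1/L2 = E/D/- → run E
t=7: L0/L1/L2 = E/D/- → run E
t=8: L0/L1/L2 = E/D/- → run E
t=9: L0/L1/L2 = -/DE/- → run D
t=10: L0/L1/L2 = -/E/- → run E
t=11: L0/L1/L2 = -/E/- → run E
t=12: L0/L1/L2 = -/E/- → run E
t=13: L0/L1/L2 = -/E/- → run E
t=14: L0/L1/L2 = -/E/- → run E
t=15: (idle)

running at tick 13 = E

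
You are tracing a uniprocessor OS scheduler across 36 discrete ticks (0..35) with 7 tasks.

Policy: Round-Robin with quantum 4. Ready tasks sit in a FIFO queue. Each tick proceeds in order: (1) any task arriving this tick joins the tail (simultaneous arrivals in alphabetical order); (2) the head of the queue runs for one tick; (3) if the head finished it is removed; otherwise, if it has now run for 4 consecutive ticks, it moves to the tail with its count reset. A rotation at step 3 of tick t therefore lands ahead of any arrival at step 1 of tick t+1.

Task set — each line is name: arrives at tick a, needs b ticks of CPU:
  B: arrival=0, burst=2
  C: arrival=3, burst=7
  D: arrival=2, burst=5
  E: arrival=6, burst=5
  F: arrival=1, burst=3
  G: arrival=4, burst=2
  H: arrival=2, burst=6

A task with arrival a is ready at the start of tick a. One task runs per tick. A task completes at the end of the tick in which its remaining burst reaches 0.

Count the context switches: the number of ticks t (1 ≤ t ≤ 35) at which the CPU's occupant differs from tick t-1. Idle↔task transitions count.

t=0: queue=[B] q_used=0 → run B
t=1: queue=[B,F] q_used=1 → run B
t=2: queue=[F,D,H] q_used=0 → run F
t=3: queue=[F,D,H,C] q_used=1 → run F
t=4: queue=[F,D,H,C,G] q_used=2 → run F
t=5: queue=[D,H,C,G] q_used=0 → run D
t=6: queue=[D,H,C,G,E] q_used=1 → run D
t=7: queue=[D,H,C,G,E] q_used=2 → run D
t=8: queue=[D,H,C,G,E] q_used=3 → run D
t=9: queue=[H,C,G,E,D] q_used=0 → run H
t=10: queue=[H,C,G,E,D] q_used=1 → run H
t=11: queue=[H,C,G,E,D] q_used=2 → run H
t=12: queue=[H,C,G,E,D] q_used=3 → run H
t=13: queue=[C,G,E,D,H] q_used=0 → run C
t=14: queue=[C,G,E,D,H] q_used=1 → run C
t=15: queue=[C,G,E,D,H] q_used=2 → run C
t=16: queue=[C,G,E,D,H] q_used=3 → run C
t=17: queue=[G,E,D,H,C] q_used=0 → run G
t=18: queue=[G,E,D,H,C] q_used=1 → run G
t=19: queue=[E,D,H,C] q_used=0 → run E
t=20: queue=[E,D,H,C] q_used=1 → run E
t=21: queue=[E,D,H,C] q_used=2 → run E
t=22: queue=[E,D,H,C] q_used=3 → run E
t=23: queue=[D,H,C,E] q_used=0 → run D
t=24: queue=[H,C,E] q_used=0 → run H
t=25: queue=[H,C,E] q_used=1 → run H
t=26: queue=[C,E] q_used=0 → run C
t=27: queue=[C,E] q_used=1 → run C
t=28: queue=[C,E] q_used=2 → run C
t=29: queue=[E] q_used=0 → run E
t=30: (idle)
t=31: (idle)
t=32: (idle)
t=33: (idle)
t=34: (idle)
t=35: (idle)

context switches = 11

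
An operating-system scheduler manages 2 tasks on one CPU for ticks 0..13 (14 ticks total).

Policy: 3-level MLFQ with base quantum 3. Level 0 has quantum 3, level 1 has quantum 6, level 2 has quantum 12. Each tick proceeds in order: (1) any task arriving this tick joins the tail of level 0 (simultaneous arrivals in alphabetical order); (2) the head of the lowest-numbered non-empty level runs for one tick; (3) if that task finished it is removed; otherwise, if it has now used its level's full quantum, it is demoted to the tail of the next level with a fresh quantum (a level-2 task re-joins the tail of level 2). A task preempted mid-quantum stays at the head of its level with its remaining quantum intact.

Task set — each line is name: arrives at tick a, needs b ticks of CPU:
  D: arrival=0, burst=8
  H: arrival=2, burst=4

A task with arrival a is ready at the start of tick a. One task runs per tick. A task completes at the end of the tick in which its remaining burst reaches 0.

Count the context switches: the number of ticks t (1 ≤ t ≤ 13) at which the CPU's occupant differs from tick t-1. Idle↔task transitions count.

context switches = 4

t=0: L0/L1/L2 = D/-/- → run D
t=1: L0/L1/L2 = D/-/- → run D
t=2: L0/L1/L2 = DH/-/- → run D
t=3: L0/L1/L2 = H/D/- → run H
t=4: L0/L1/L2 = H/D/- → run H
t=5: L0/L1/L2 = H/D/- → run H
t=6: L0/L1/L2 = -/DH/- → run D
t=7: L0/L1/L2 = -/DH/- → run D
t=8: L0/L1/L2 = -/DH/- → run D
t=9: L0/L1/L2 = -/DH/- → run D
t=10: L0/L1/L2 = -/DH/- → run D
t=11: L0/L1/L2 = -/H/- → run H
t=12: (idle)
t=13: (idle)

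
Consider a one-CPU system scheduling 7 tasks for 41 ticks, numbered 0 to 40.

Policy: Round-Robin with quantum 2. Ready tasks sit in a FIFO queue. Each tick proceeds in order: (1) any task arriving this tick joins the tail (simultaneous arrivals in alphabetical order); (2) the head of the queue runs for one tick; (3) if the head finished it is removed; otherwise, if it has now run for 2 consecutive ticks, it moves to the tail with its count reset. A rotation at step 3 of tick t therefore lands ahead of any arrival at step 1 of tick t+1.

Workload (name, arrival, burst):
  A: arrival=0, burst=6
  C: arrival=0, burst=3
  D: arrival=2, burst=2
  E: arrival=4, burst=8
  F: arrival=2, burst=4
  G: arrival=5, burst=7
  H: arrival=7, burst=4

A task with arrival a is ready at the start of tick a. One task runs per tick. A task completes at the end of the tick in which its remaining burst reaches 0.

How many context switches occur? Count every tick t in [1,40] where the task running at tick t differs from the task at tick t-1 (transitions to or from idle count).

context switches = 18

t=0: queue=[A,C] q_used=0 → run A
t=1: queue=[A,C] q_used=1 → run A
t=2: queue=[C,A,D,F] q_used=0 → run C
t=3: queue=[C,A,D,F] q_used=1 → run C
t=4: queue=[A,D,F,C,E] q_used=0 → run A
t=5: queue=[A,D,F,C,E,G] q_used=1 → run A
t=6: queue=[D,F,C,E,G,A] q_used=0 → run D
t=7: queue=[D,F,C,E,G,A,H] q_used=1 → run D
t=8: queue=[F,C,E,G,A,H] q_used=0 → run F
t=9: queue=[F,C,E,G,A,H] q_used=1 → run F
t=10: queue=[C,E,G,A,H,F] q_used=0 → run C
t=11: queue=[E,G,A,H,F] q_used=0 → run E
t=12: queue=[E,G,A,H,F] q_used=1 → run E
t=13: queue=[G,A,H,F,E] q_used=0 → run G
t=14: queue=[G,A,H,F,E] q_used=1 → run G
t=15: queue=[A,H,F,E,G] q_used=0 → run A
t=16: queue=[A,H,F,E,G] q_used=1 → run A
t=17: queue=[H,F,E,G] q_used=0 → run H
t=18: queue=[H,F,E,G] q_used=1 → run H
t=19: queue=[F,E,G,H] q_used=0 → run F
t=20: queue=[F,E,G,H] q_used=1 → run F
t=21: queue=[E,G,H] q_used=0 → run E
t=22: queue=[E,G,H] q_used=1 → run E
t=23: queue=[G,H,E] q_used=0 → run G
t=24: queue=[G,H,E] q_used=1 → run G
t=25: queue=[H,E,G] q_used=0 → run H
t=26: queue=[H,E,G] q_used=1 → run H
t=27: queue=[E,G] q_used=0 → run E
t=28: queue=[E,G] q_used=1 → run E
t=29: queue=[G,E] q_used=0 → run G
t=30: queue=[G,E] q_used=1 → run G
t=31: queue=[E,G] q_used=0 → run E
t=32: queue=[E,G] q_used=1 → run E
t=33: queue=[G] q_used=0 → run G
t=34: (idle)
t=35: (idle)
t=36: (idle)
t=37: (idle)
t=38: (idle)
t=39: (idle)
t=40: (idle)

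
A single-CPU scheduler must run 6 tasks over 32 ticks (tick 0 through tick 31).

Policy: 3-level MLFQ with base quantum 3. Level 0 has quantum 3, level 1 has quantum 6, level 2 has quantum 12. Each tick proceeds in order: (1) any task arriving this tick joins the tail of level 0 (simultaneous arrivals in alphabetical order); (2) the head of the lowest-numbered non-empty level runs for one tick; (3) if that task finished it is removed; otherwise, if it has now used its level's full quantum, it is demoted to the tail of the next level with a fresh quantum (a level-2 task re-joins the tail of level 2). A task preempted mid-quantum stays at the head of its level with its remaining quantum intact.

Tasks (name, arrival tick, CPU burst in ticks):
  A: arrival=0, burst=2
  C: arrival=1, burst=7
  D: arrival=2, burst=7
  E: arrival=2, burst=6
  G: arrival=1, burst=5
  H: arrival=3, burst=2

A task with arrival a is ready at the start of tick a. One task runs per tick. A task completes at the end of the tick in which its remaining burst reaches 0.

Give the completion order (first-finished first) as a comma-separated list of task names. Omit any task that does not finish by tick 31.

t=0: L0/L1/L2 = A/-/- → run A
t=1: L0/L1/L2 = ACG/-/- → run A
t=2: L0/L1/L2 = CGDE/-/- → run C
t=3: L0/L1/L2 = CGDEH/-/- → run C
t=4: L0/L1/L2 = CGDEH/-/- → run C
t=5: L0/L1/L2 = GDEH/C/- → run G
t=6: L0/L1/L2 = GDEH/C/- → run G
t=7: L0/L1/L2 = GDEH/C/- → run G
t=8: L0/L1/L2 = DEH/CG/- → run D
t=9: L0/L1/L2 = DEH/CG/- → run D
t=10: L0/L1/L2 = DEH/CG/- → run D
t=11: L0/L1/L2 = EH/CGD/- → run E
t=12: L0/L1/L2 = EH/CGD/- → run E
t=13: L0/L1/L2 = EH/CGD/- → run E
t=14: L0/L1/L2 = H/CGDE/- → run H
t=15: L0/L1/L2 = H/CGDE/- → run H
t=16: L0/L1/L2 = -/CGDE/- → run C
t=17: L0/L1/L2 = -/CGDE/- → run C
t=18: L0/L1/L2 = -/CGDE/- → run C
t=19: L0/L1/L2 = -/CGDE/- → run C
t=20: L0/L1/L2 = -/GDE/- → run G
t=21: L0/L1/L2 = -/GDE/- → run G
t=22: L0/L1/L2 = -/DE/- → run D
t=23: L0/L1/L2 = -/DE/- → run D
t=24: L0/L1/L2 = -/DE/- → run D
t=25: L0/L1/L2 = -/DE/- → run D
t=26: L0/L1/L2 = -/E/- → run E
t=27: L0/L1/L2 = -/E/- → run E
t=28: L0/L1/L2 = -/E/- → run E
t=29: (idle)
t=30: (idle)
t=31: (idle)

completion order = A, H, C, G, D, E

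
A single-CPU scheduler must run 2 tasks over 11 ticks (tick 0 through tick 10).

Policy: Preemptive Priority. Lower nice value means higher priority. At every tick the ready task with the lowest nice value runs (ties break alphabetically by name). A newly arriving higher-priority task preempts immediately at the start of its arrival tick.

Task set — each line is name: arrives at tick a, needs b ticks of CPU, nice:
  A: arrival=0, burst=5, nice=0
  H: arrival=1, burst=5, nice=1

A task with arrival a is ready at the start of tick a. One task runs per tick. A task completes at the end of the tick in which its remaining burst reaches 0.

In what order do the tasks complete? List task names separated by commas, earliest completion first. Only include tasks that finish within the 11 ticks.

t=0: ready={A} → run A
t=1: ready={A,H} → run A
t=2: ready={A,H} → run A
t=3: ready={A,H} → run A
t=4: ready={A,H} → run A
t=5: ready={H} → run H
t=6: ready={H} → run H
t=7: ready={H} → run H
t=8: ready={H} → run H
t=9: ready={H} → run H
t=10: (idle)

completion order = A, H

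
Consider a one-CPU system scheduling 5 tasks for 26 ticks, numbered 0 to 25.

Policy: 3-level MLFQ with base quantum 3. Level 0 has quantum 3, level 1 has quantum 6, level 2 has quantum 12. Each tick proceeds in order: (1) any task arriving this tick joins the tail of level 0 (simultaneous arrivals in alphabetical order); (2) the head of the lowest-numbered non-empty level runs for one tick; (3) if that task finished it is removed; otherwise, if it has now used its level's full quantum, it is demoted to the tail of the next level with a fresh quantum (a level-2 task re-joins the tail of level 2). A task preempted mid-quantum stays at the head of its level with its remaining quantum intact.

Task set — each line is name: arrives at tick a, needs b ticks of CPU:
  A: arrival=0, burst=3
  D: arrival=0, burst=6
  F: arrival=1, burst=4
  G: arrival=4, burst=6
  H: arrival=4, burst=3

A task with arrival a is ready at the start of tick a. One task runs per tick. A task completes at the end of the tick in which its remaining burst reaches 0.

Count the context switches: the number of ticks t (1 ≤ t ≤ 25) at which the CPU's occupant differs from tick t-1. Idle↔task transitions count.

context switches = 8

t=0: L0/L1/L2 = AD/-/- → run A
t=1: L0/L1/L2 = ADF/-/- → run A
t=2: L0/L1/L2 = ADF/-/- → run A
t=3: L0/L1/L2 = DF/-/- → run D
t=4: L0/L1/L2 = DFGH/-/- → run D
t=5: L0/L1/L2 = DFGH/-/- → run D
t=6: L0/L1/L2 = FGH/D/- → run F
t=7: L0/L1/L2 = FGH/D/- → run F
t=8: L0/L1/L2 = FGH/D/- → run F
t=9: L0/L1/L2 = GH/DF/- → run G
t=10: L0/L1/L2 = GH/DF/- → run G
t=11: L0/L1/L2 = GH/DF/- → run G
t=12: L0/L1/L2 = H/DFG/- → run H
t=13: L0/L1/L2 = H/DFG/- → run H
t=14: L0/L1/L2 = H/DFG/- → run H
t=15: L0/L1/L2 = -/DFG/- → run D
t=16: L0/L1/L2 = -/DFG/- → run D
t=17: L0/L1/L2 = -/DFG/- → run D
t=18: L0/L1/L2 = -/FG/- → run F
t=19: L0/L1/L2 = -/G/- → run G
t=20: L0/L1/L2 = -/G/- → run G
t=21: L0/L1/L2 = -/G/- → run G
t=22: (idle)
t=23: (idle)
t=24: (idle)
t=25: (idle)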